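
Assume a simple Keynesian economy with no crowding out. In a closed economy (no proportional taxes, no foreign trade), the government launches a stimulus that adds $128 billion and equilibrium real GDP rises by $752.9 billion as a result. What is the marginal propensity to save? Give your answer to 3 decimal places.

Implied spending multiplier k = ΔY/ΔG = 752.9/128 ≈ 5.882.
Since k = 1/(1 − MPC), MPC = 1 − 1/k = 1 − ΔG/ΔY = 1 − 128/752.9 ≈ 0.830.
MPS = 1 − MPC = 0.170.

0.170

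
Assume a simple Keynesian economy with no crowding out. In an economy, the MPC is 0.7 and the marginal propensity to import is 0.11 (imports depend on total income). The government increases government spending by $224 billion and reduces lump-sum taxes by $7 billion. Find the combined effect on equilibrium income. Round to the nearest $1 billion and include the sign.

+$558 billion

Expenditure multiplier = 1/(1 − c + m) = 1/(1 − 0.7 + 0.11) = 1/0.41 ≈ 2.439.
ΔG contributes k·ΔG = (+$224 billion) / 0.41 ≈ +$546.3 billion.
ΔT of −$7 billion changes first-round spending by −c·ΔT = +$4.9 billion, contributing k·(−c·ΔT) = (+$4.9 billion) / 0.41 ≈ +$12 billion.
Net ΔY = k(ΔG − c·ΔT) = (+$228.9 billion) / 0.41 ≈ +$558 billion.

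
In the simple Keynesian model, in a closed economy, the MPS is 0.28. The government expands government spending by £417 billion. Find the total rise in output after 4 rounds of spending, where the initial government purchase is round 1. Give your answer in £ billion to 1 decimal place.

MPC = 1 − MPS = 1 − 0.28 = 0.72.
Round 1 adds ΔG = £417 billion; each later round is MPC = 0.72 times the previous.
After 4 rounds: 417 + 300.24 + 216.1728 + 155.644416 = ΔG·(1 − c^4)/(1 − c) = 417 × (1 − 0.26873856)/0.28 ≈ £1,089.1 billion.

£1,089.1 billion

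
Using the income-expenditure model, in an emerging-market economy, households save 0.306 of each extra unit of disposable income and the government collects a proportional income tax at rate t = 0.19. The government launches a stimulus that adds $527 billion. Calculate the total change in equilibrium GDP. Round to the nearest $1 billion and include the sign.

+$1,204 billion

MPC = 1 − MPS = 1 − 0.306 = 0.694.
Spending multiplier = 1/(1 − c(1−t)) = 1/(1 − 0.694×0.81) = 1/0.43786 ≈ 2.284.
ΔY = k × ΔG = (+$527 billion) / 0.43786 ≈ +$1,204 billion.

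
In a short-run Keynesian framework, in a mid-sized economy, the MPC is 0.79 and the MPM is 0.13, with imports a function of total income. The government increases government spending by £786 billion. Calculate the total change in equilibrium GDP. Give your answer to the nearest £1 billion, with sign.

+£2,312 billion

Spending multiplier = 1/(1 − c + m) = 1/(1 − 0.79 + 0.13) = 1/0.34 ≈ 2.941.
ΔY = k × ΔG = (+£786 billion) / 0.34 ≈ +£2,312 billion.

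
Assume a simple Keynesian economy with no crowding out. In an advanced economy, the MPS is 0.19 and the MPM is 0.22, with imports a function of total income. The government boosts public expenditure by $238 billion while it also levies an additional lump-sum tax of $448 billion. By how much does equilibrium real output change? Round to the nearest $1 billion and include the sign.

MPC = 1 − MPS = 1 − 0.19 = 0.81.
Expenditure multiplier = 1/(1 − c + m) = 1/(1 − 0.81 + 0.22) = 1/0.41 ≈ 2.439.
ΔG contributes k·ΔG = (+$238 billion) / 0.41 ≈ +$580.5 billion.
ΔT of +$448 billion changes first-round spending by −c·ΔT = −$362.88 billion, contributing k·(−c·ΔT) = (−$362.88 billion) / 0.41 ≈ −$885.1 billion.
Net ΔY = k(ΔG − c·ΔT) = (−$124.88 billion) / 0.41 ≈ −$305 billion.

−$305 billion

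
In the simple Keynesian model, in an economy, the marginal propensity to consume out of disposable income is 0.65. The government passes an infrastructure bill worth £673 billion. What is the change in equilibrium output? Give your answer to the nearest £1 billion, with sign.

+£1,923 billion

Government-spending multiplier = 1/(1 − MPC) = 1/(1 − 0.65) = 1/0.35 ≈ 2.857.
ΔY = k × ΔG = (+£673 billion) / 0.35 ≈ +£1,923 billion.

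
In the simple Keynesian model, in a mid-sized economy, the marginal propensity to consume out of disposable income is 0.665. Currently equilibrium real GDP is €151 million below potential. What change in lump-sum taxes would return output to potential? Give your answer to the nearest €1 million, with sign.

Spending multiplier = 1/(1 − MPC) = 1/(1 − 0.665) = 1/0.335 ≈ 2.985.
Tax multiplier = −c·k = −0.665/0.335 ≈ −1.985. Need ΔY = +€151 million, so ΔT = ΔY/(−c·k) = −(+€151 million) × 0.335 / 0.665 ≈ −€76 million.
The government should cut lump-sum taxes by €76 million.

−€76 million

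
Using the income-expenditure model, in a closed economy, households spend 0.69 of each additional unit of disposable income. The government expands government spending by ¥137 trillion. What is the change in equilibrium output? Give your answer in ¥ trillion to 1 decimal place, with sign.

Government-spending multiplier = 1/(1 − MPC) = 1/(1 − 0.69) = 1/0.31 ≈ 3.226.
ΔY = k × ΔG = (+¥137 trillion) / 0.31 ≈ +¥441.9 trillion.

+¥441.9 trillion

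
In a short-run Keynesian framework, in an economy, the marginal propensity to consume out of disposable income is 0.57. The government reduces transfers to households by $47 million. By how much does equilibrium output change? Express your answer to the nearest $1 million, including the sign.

The transfer change shifts disposable income by −$47 million, so first-round consumption changes by c·ΔTR = 0.57 × (−$47 million) = −$26.79 million.
Expenditure multiplier = 1/(1 − MPC) = 1/(1 − 0.57) = 1/0.43 ≈ 2.326.
The transfer multiplier is c × k ≈ 1.326, so ΔY = k × (c·ΔTR) = (−$26.79 million) / 0.43 ≈ −$62 million.

−$62 million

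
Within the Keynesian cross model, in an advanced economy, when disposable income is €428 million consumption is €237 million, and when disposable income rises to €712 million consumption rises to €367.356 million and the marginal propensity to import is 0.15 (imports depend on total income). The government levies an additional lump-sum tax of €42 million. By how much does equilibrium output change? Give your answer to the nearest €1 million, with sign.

MPC = ΔC/ΔYd = (367.356 − 237)/(712 − 428) = 130.356/284 = 0.459.
A lump-sum tax change of +€42 million shifts disposable income by −€42 million; first-round consumption changes by −c × ΔT = −0.459 × (+€42 million) = −€19.278 million.
Expenditure multiplier = 1/(1 − c + m) = 1/(1 − 0.459 + 0.15) = 1/0.691 ≈ 1.447.
The tax multiplier is −c × k ≈ −0.664, so ΔY = k × (−c·ΔT) = (−€19.278 million) / 0.691 ≈ −€28 million.

−€28 million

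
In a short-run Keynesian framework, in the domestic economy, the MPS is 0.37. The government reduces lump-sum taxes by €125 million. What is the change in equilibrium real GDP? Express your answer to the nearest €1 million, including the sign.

+€213 million

MPC = 1 − MPS = 1 − 0.37 = 0.63.
A lump-sum tax change of −€125 million shifts disposable income by +€125 million; first-round consumption changes by −c × ΔT = −0.63 × (−€125 million) = +€78.75 million.
Expenditure multiplier = 1/(1 − MPC) = 1/(1 − 0.63) = 1/0.37 ≈ 2.703.
The tax multiplier is −c × k ≈ −1.703, so ΔY = k × (−c·ΔT) = (+€78.75 million) / 0.37 ≈ +€213 million.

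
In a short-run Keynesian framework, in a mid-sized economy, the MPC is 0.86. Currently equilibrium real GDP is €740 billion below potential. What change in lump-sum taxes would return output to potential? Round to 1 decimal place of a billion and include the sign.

Spending multiplier = 1/(1 − MPC) = 1/(1 − 0.86) = 1/0.14 ≈ 7.143.
Tax multiplier = −c·k = −0.86/0.14 ≈ −6.143. Need ΔY = +€740 billion, so ΔT = ΔY/(−c·k) = −(+€740 billion) × 0.14 / 0.86 ≈ −€120.5 billion.
The government should cut lump-sum taxes by €120.5 billion.

−€120.5 billion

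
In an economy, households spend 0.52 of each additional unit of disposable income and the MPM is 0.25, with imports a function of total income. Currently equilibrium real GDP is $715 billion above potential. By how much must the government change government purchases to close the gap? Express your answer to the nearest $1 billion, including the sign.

Spending multiplier = 1/(1 − c + m) = 1/(1 − 0.52 + 0.25) = 1/0.73 ≈ 1.37.
Need ΔY = −$715 billion, so ΔG = ΔY/k = (−$715 billion) × 0.73 ≈ −$522 billion.
The government should cut government purchases by $522 billion.

−$522 billion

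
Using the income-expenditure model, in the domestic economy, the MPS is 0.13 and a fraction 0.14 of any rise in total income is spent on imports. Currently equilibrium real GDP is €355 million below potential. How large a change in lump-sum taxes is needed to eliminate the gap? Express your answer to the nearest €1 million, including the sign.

MPC = 1 − MPS = 1 − 0.13 = 0.87.
Spending multiplier = 1/(1 − c + m) = 1/(1 − 0.87 + 0.14) = 1/0.27 ≈ 3.704.
Tax multiplier = −c·k = −0.87/0.27 ≈ −3.222. Need ΔY = +€355 million, so ΔT = ΔY/(−c·k) = −(+€355 million) × 0.27 / 0.87 ≈ −€110 million.
The government should cut lump-sum taxes by €110 million.

−€110 million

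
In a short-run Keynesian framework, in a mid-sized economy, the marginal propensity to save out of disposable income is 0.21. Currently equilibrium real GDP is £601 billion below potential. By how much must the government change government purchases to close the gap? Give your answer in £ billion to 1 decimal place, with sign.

+£126.2 billion

MPC = 1 − MPS = 1 − 0.21 = 0.79.
Spending multiplier = 1/(1 − MPC) = 1/(1 − 0.79) = 1/0.21 ≈ 4.762.
Need ΔY = +£601 billion, so ΔG = ΔY/k = (+£601 billion) × 0.21 ≈ +£126.2 billion.
The government should increase government purchases by £126.2 billion.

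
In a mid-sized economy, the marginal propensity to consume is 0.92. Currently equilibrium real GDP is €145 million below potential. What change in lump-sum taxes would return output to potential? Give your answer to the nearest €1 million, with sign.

Spending multiplier = 1/(1 − MPC) = 1/(1 − 0.92) = 1/0.08 = 12.5.
Tax multiplier = −c·k = −0.92/0.08 = −11.5. Need ΔY = +€145 million, so ΔT = ΔY/(−c·k) = −(+€145 million) × 0.08 / 0.92 ≈ −€13 million.
The government should cut lump-sum taxes by €13 million.

−€13 million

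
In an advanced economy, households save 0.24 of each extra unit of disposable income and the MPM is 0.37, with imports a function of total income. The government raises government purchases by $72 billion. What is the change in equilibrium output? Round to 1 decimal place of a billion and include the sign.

+$118.0 billion

MPC = 1 − MPS = 1 − 0.24 = 0.76.
Spending multiplier = 1/(1 − c + m) = 1/(1 − 0.76 + 0.37) = 1/0.61 ≈ 1.639.
ΔY = k × ΔG = (+$72 billion) / 0.61 ≈ +$118 billion.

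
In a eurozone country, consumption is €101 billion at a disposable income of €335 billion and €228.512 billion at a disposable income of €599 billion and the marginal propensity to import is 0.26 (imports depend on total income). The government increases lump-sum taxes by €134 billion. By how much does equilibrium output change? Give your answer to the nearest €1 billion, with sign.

−€83 billion

MPC = ΔC/ΔYd = (228.512 − 101)/(599 − 335) = 127.512/264 = 0.483.
A lump-sum tax change of +€134 billion shifts disposable income by −€134 billion; first-round consumption changes by −c × ΔT = −0.483 × (+€134 billion) = −€64.722 billion.
Expenditure multiplier = 1/(1 − c + m) = 1/(1 − 0.483 + 0.26) = 1/0.777 ≈ 1.287.
The tax multiplier is −c × k ≈ −0.622, so ΔY = k × (−c·ΔT) = (−€64.722 billion) / 0.777 ≈ −€83 billion.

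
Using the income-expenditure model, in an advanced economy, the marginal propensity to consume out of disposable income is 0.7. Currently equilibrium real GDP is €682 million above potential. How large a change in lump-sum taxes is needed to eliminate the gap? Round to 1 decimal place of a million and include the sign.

Spending multiplier = 1/(1 − MPC) = 1/(1 − 0.7) = 1/0.3 ≈ 3.333.
Tax multiplier = −c·k = −0.7/0.3 ≈ −2.333. Need ΔY = −€682 million, so ΔT = ΔY/(−c·k) = −(−€682 million) × 0.3 / 0.7 ≈ +€292.3 million.
The government should raise lump-sum taxes by €292.3 million.

+€292.3 million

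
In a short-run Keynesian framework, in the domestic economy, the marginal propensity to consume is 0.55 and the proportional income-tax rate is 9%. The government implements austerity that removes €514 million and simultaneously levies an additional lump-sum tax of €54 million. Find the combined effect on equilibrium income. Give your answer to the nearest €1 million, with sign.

−€1,088 million

Expenditure multiplier = 1/(1 − c(1−t)) = 1/(1 − 0.55×0.91) = 1/0.4995 ≈ 2.002.
ΔG contributes k·ΔG = (−€514 million) / 0.4995 ≈ −€1,029 million.
ΔT of +€54 million changes first-round spending by −c·ΔT = −€29.7 million, contributing k·(−c·ΔT) = (−€29.7 million) / 0.4995 ≈ −€59.5 million.
Net ΔY = k(ΔG − c·ΔT) = (−€543.7 million) / 0.4995 ≈ −€1,088 million.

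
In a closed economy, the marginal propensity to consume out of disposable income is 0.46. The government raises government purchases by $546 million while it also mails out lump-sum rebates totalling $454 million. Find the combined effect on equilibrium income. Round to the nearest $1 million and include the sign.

+$1,398 million

Expenditure multiplier = 1/(1 − MPC) = 1/(1 − 0.46) = 1/0.54 ≈ 1.852.
ΔG contributes k·ΔG = (+$546 million) / 0.54 ≈ +$1,011.1 million.
ΔT of −$454 million changes first-round spending by −c·ΔT = +$208.84 million, contributing k·(−c·ΔT) = (+$208.84 million) / 0.54 ≈ +$386.7 million.
Net ΔY = k(ΔG − c·ΔT) = (+$754.84 million) / 0.54 ≈ +$1,398 million.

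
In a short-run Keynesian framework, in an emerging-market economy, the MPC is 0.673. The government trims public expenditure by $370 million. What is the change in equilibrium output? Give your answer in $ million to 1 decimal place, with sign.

−$1,131.5 million

Spending multiplier = 1/(1 − MPC) = 1/(1 − 0.673) = 1/0.327 ≈ 3.058.
ΔY = k × ΔG = (−$370 million) / 0.327 ≈ −$1,131.5 million.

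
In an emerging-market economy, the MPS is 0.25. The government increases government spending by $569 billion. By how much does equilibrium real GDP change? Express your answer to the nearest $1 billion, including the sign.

+$2,276 billion

MPC = 1 − MPS = 1 − 0.25 = 0.75.
Government-spending multiplier = 1/(1 − MPC) = 1/(1 − 0.75) = 1/0.25 = 4.
ΔY = k × ΔG = (+$569 billion) / 0.25 = +$2,276 billion.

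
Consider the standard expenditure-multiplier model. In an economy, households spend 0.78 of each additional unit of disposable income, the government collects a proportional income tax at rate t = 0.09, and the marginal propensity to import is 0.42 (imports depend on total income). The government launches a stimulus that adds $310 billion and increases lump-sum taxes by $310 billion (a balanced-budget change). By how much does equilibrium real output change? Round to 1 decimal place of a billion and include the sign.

Expenditure multiplier = 1/(1 − c(1−t) + m) = 1/(1 − 0.78×0.91 + 0.42) = 1/0.7102 ≈ 1.408.
ΔG contributes k·ΔG = (+$310 billion) / 0.7102 ≈ +$436.5 billion.
ΔT of +$310 billion changes first-round spending by −c·ΔT = −$241.8 billion, contributing k·(−c·ΔT) = (−$241.8 billion) / 0.7102 ≈ −$340.5 billion.
Net ΔY = k(ΔG − c·ΔT) = (+$68.2 billion) / 0.7102 ≈ +$96 billion.

+$96.0 billion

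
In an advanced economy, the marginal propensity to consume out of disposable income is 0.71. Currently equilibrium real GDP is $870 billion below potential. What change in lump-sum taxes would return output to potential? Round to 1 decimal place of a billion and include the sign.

Spending multiplier = 1/(1 − MPC) = 1/(1 − 0.71) = 1/0.29 ≈ 3.448.
Tax multiplier = −c·k = −0.71/0.29 ≈ −2.448. Need ΔY = +$870 billion, so ΔT = ΔY/(−c·k) = −(+$870 billion) × 0.29 / 0.71 ≈ −$355.4 billion.
The government should cut lump-sum taxes by $355.4 billion.

−$355.4 billion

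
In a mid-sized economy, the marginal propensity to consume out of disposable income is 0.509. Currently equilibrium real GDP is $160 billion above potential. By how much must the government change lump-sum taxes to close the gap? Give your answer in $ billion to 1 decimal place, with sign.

Spending multiplier = 1/(1 − MPC) = 1/(1 − 0.509) = 1/0.491 ≈ 2.037.
Tax multiplier = −c·k = −0.509/0.491 ≈ −1.037. Need ΔY = −$160 billion, so ΔT = ΔY/(−c·k) = −(−$160 billion) × 0.491 / 0.509 ≈ +$154.3 billion.
The government should raise lump-sum taxes by $154.3 billion.

+$154.3 billion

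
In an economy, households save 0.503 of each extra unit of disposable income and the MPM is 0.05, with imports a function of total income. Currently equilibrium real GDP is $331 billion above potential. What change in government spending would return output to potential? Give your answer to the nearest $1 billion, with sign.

MPC = 1 − MPS = 1 − 0.503 = 0.497.
Spending multiplier = 1/(1 − c + m) = 1/(1 − 0.497 + 0.05) = 1/0.553 ≈ 1.808.
Need ΔY = −$331 billion, so ΔG = ΔY/k = (−$331 billion) × 0.553 ≈ −$183 billion.
The government should cut government spending by $183 billion.

−$183 billion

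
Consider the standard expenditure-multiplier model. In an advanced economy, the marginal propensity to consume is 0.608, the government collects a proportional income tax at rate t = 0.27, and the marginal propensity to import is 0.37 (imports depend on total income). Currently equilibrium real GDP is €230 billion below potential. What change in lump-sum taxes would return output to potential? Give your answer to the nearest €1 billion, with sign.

Spending multiplier = 1/(1 − c(1−t) + m) = 1/(1 − 0.608×0.73 + 0.37) = 1/0.92616 ≈ 1.08.
Tax multiplier = −c·k = −0.608/0.92616 ≈ −0.656. Need ΔY = +€230 billion, so ΔT = ΔY/(−c·k) = −(+€230 billion) × 0.92616 / 0.608 ≈ −€350 billion.
The government should cut lump-sum taxes by €350 billion.

−€350 billion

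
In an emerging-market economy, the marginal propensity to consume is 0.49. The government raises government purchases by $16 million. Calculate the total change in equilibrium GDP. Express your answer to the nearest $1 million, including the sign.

+$31 million

Government-spending multiplier = 1/(1 − MPC) = 1/(1 − 0.49) = 1/0.51 ≈ 1.961.
ΔY = k × ΔG = (+$16 million) / 0.51 ≈ +$31 million.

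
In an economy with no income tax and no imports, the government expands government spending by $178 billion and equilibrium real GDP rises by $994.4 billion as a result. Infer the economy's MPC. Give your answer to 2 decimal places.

0.82

Implied spending multiplier k = ΔY/ΔG = 994.4/178 ≈ 5.5865.
Since k = 1/(1 − MPC), MPC = 1 − 1/k = 1 − ΔG/ΔY = 1 − 178/994.4 ≈ 0.82.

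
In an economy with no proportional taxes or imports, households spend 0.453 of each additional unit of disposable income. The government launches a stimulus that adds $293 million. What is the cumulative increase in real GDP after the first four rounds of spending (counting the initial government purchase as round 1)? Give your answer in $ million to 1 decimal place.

Round 1 adds ΔG = $293 million; each later round is MPC = 0.453 times the previous.
After 4 rounds: 293 + 132.729 + 60.126237 + 27.237185361 = ΔG·(1 − c^4)/(1 − c) = 293 × (1 − 0.042110733681)/0.547 ≈ $513.1 million.

$513.1 million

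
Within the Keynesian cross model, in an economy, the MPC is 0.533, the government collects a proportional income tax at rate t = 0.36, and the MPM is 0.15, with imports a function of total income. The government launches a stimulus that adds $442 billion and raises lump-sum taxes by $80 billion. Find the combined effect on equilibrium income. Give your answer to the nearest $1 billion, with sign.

+$494 billion

Expenditure multiplier = 1/(1 − c(1−t) + m) = 1/(1 − 0.533×0.64 + 0.15) = 1/0.80888 ≈ 1.236.
ΔG contributes k·ΔG = (+$442 billion) / 0.80888 ≈ +$546.4 billion.
ΔT of +$80 billion changes first-round spending by −c·ΔT = −$42.64 billion, contributing k·(−c·ΔT) = (−$42.64 billion) / 0.80888 ≈ −$52.7 billion.
Net ΔY = k(ΔG − c·ΔT) = (+$399.36 billion) / 0.80888 ≈ +$494 billion.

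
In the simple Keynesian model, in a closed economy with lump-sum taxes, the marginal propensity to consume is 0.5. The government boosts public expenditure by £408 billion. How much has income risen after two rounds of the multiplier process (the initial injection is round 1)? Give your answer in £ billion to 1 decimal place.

Round 1 adds ΔG = £408 billion; each later round is MPC = 0.5 times the previous.
After 2 rounds: 408 + 204 = ΔG·(1 − c^2)/(1 − c) = 408 × (1 − 0.25)/0.5 = £612 billion.

£612.0 billion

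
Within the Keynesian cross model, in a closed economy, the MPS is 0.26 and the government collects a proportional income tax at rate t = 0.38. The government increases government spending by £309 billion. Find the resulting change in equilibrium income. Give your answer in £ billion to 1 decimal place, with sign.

MPC = 1 − MPS = 1 − 0.26 = 0.74.
Expenditure multiplier = 1/(1 − c(1−t)) = 1/(1 − 0.74×0.62) = 1/0.5412 ≈ 1.848.
ΔY = k × ΔG = (+£309 billion) / 0.5412 ≈ +£571 billion.

+£571.0 billion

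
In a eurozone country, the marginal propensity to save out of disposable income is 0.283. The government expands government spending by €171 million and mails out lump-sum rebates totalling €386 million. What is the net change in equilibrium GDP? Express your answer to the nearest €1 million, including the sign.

+€1,582 million

MPC = 1 − MPS = 1 − 0.283 = 0.717.
Expenditure multiplier = 1/(1 − MPC) = 1/(1 − 0.717) = 1/0.283 ≈ 3.534.
ΔG contributes k·ΔG = (+€171 million) / 0.283 ≈ +€604.2 million.
ΔT of −€386 million changes first-round spending by −c·ΔT = +€276.762 million, contributing k·(−c·ΔT) = (+€276.762 million) / 0.283 ≈ +€978 million.
Net ΔY = k(ΔG − c·ΔT) = (+€447.762 million) / 0.283 ≈ +€1,582 million.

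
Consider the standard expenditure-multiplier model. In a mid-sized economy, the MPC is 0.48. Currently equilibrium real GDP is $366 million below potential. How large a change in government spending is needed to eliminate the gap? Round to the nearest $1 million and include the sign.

+$190 million

Spending multiplier = 1/(1 − MPC) = 1/(1 − 0.48) = 1/0.52 ≈ 1.923.
Need ΔY = +$366 million, so ΔG = ΔY/k = (+$366 million) × 0.52 ≈ +$190 million.
The government should increase government spending by $190 million.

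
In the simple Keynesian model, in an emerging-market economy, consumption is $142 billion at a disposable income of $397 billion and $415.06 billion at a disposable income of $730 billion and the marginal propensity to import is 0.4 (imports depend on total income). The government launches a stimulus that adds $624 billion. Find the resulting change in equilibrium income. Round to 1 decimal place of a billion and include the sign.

+$1,075.9 billion

MPC = ΔC/ΔYd = (415.06 − 142)/(730 − 397) = 273.06/333 = 0.82.
Spending multiplier = 1/(1 − c + m) = 1/(1 − 0.82 + 0.4) = 1/0.58 ≈ 1.724.
ΔY = k × ΔG = (+$624 billion) / 0.58 ≈ +$1,075.9 billion.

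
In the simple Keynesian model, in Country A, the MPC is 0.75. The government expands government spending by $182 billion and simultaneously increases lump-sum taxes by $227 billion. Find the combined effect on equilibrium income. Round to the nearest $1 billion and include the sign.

+$47 billion

Expenditure multiplier = 1/(1 − MPC) = 1/(1 − 0.75) = 1/0.25 = 4.
ΔG contributes k·ΔG = (+$182 billion) / 0.25 = +$728 billion.
ΔT of +$227 billion changes first-round spending by −c·ΔT = −$170.25 billion, contributing k·(−c·ΔT) = (−$170.25 billion) / 0.25 = −$681 billion.
Net ΔY = k(ΔG − c·ΔT) = (+$11.75 billion) / 0.25 = +$47 billion.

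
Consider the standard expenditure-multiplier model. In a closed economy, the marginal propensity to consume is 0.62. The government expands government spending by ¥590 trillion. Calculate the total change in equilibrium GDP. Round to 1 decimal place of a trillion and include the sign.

Government-spending multiplier = 1/(1 − MPC) = 1/(1 − 0.62) = 1/0.38 ≈ 2.632.
ΔY = k × ΔG = (+¥590 trillion) / 0.38 ≈ +¥1,552.6 trillion.

+¥1,552.6 trillion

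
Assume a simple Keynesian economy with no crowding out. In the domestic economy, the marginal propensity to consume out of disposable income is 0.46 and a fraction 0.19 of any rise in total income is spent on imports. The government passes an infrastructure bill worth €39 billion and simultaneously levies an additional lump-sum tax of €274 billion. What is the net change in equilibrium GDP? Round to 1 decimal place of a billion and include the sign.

−€119.2 billion

Expenditure multiplier = 1/(1 − c + m) = 1/(1 − 0.46 + 0.19) = 1/0.73 ≈ 1.37.
ΔG contributes k·ΔG = (+€39 billion) / 0.73 ≈ +€53.4 billion.
ΔT of +€274 billion changes first-round spending by −c·ΔT = −€126.04 billion, contributing k·(−c·ΔT) = (−€126.04 billion) / 0.73 ≈ −€172.7 billion.
Net ΔY = k(ΔG − c·ΔT) = (−€87.04 billion) / 0.73 ≈ −€119.2 billion.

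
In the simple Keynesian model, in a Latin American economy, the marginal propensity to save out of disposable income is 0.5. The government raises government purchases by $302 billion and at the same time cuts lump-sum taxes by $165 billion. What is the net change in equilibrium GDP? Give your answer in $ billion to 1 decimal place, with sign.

MPC = 1 − MPS = 1 − 0.5 = 0.5.
Expenditure multiplier = 1/(1 − MPC) = 1/(1 − 0.5) = 1/0.5 = 2.
ΔG contributes k·ΔG = (+$302 billion) / 0.5 = +$604 billion.
ΔT of −$165 billion changes first-round spending by −c·ΔT = +$82.5 billion, contributing k·(−c·ΔT) = (+$82.5 billion) / 0.5 = +$165 billion.
Net ΔY = k(ΔG − c·ΔT) = (+$384.5 billion) / 0.5 = +$769 billion.

+$769.0 billion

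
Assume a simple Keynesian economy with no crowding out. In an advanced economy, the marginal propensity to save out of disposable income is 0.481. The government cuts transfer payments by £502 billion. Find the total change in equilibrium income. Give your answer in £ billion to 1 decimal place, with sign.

−£541.7 billion

MPC = 1 − MPS = 1 − 0.481 = 0.519.
The transfer change shifts disposable income by −£502 billion, so first-round consumption changes by c·ΔTR = 0.519 × (−£502 billion) = −£260.538 billion.
Expenditure multiplier = 1/(1 − MPC) = 1/(1 − 0.519) = 1/0.481 ≈ 2.079.
The transfer multiplier is c × k ≈ 1.079, so ΔY = k × (c·ΔTR) = (−£260.538 billion) / 0.481 ≈ −£541.7 billion.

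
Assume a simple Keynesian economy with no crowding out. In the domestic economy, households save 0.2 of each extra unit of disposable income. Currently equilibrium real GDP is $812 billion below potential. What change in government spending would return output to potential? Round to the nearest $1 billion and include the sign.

MPC = 1 − MPS = 1 − 0.2 = 0.8.
Spending multiplier = 1/(1 − MPC) = 1/(1 − 0.8) = 1/0.2 = 5.
Need ΔY = +$812 billion, so ΔG = ΔY/k = (+$812 billion) × 0.2 ≈ +$162 billion.
The government should increase government spending by $162 billion.

+$162 billion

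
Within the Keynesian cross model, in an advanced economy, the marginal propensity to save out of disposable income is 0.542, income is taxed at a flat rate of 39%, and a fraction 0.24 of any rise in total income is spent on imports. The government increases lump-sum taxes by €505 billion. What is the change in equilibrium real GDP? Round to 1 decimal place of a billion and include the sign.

−€240.8 billion

MPC = 1 − MPS = 1 − 0.542 = 0.458.
A lump-sum tax change of +€505 billion shifts disposable income by −€505 billion; first-round consumption changes by −c × ΔT = −0.458 × (+€505 billion) = −€231.29 billion.
Expenditure multiplier = 1/(1 − c(1−t) + m) = 1/(1 − 0.458×0.61 + 0.24) = 1/0.96062 ≈ 1.041.
The tax multiplier is −c × k ≈ −0.477, so ΔY = k × (−c·ΔT) = (−€231.29 billion) / 0.96062 ≈ −€240.8 billion.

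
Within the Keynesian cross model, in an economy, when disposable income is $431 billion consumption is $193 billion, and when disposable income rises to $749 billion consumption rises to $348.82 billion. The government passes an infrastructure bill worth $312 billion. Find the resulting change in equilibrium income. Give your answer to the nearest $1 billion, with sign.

+$612 billion

MPC = ΔC/ΔYd = (348.82 − 193)/(749 − 431) = 155.82/318 = 0.49.
Spending multiplier = 1/(1 − MPC) = 1/(1 − 0.49) = 1/0.51 ≈ 1.961.
ΔY = k × ΔG = (+$312 billion) / 0.51 ≈ +$612 billion.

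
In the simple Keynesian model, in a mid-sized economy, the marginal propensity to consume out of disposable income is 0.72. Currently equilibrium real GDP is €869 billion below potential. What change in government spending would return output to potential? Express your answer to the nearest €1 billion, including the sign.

Spending multiplier = 1/(1 − MPC) = 1/(1 − 0.72) = 1/0.28 ≈ 3.571.
Need ΔY = +€869 billion, so ΔG = ΔY/k = (+€869 billion) × 0.28 ≈ +€243 billion.
The government should increase government spending by €243 billion.

+€243 billion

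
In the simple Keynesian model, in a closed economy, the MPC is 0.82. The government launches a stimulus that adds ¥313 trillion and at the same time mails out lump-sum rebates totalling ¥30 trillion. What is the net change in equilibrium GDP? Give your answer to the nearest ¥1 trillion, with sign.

Expenditure multiplier = 1/(1 − MPC) = 1/(1 − 0.82) = 1/0.18 ≈ 5.556.
ΔG contributes k·ΔG = (+¥313 trillion) / 0.18 ≈ +¥1,738.9 trillion.
ΔT of −¥30 trillion changes first-round spending by −c·ΔT = +¥24.6 trillion, contributing k·(−c·ΔT) = (+¥24.6 trillion) / 0.18 ≈ +¥136.7 trillion.
Net ΔY = k(ΔG − c·ΔT) = (+¥337.6 trillion) / 0.18 ≈ +¥1,876 trillion.

+¥1,876 trillion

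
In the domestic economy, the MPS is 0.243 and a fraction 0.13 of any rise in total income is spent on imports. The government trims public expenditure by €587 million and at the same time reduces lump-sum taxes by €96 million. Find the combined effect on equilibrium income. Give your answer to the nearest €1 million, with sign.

−€1,379 million

MPC = 1 − MPS = 1 − 0.243 = 0.757.
Expenditure multiplier = 1/(1 − c + m) = 1/(1 − 0.757 + 0.13) = 1/0.373 ≈ 2.681.
ΔG contributes k·ΔG = (−€587 million) / 0.373 ≈ −€1,573.7 million.
ΔT of −€96 million changes first-round spending by −c·ΔT = +€72.672 million, contributing k·(−c·ΔT) = (+€72.672 million) / 0.373 ≈ +€194.8 million.
Net ΔY = k(ΔG − c·ΔT) = (−€514.328 million) / 0.373 ≈ −€1,379 million.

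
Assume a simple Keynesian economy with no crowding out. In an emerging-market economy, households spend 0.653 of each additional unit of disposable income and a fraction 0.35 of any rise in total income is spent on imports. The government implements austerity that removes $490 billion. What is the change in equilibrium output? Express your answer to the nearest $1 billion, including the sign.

−$703 billion

Government-spending multiplier = 1/(1 − c + m) = 1/(1 − 0.653 + 0.35) = 1/0.697 ≈ 1.435.
ΔY = k × ΔG = (−$490 billion) / 0.697 ≈ −$703 billion.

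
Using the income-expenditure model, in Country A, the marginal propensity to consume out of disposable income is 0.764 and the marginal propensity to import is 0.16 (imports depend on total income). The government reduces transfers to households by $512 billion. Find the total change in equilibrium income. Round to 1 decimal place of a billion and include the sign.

The transfer change shifts disposable income by −$512 billion, so first-round consumption changes by c·ΔTR = 0.764 × (−$512 billion) = −$391.168 billion.
Expenditure multiplier = 1/(1 − c + m) = 1/(1 − 0.764 + 0.16) = 1/0.396 ≈ 2.525.
The transfer multiplier is c × k ≈ 1.929, so ΔY = k × (c·ΔTR) = (−$391.168 billion) / 0.396 ≈ −$987.8 billion.

−$987.8 billion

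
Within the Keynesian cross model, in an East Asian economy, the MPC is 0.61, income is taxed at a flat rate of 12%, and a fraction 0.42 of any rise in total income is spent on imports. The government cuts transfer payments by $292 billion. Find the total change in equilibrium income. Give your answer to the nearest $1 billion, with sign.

−$202 billion

The transfer change shifts disposable income by −$292 billion, so first-round consumption changes by c·ΔTR = 0.61 × (−$292 billion) = −$178.12 billion.
Expenditure multiplier = 1/(1 − c(1−t) + m) = 1/(1 − 0.61×0.88 + 0.42) = 1/0.8832 ≈ 1.132.
The transfer multiplier is c × k ≈ 0.691, so ΔY = k × (c·ΔTR) = (−$178.12 billion) / 0.8832 ≈ −$202 billion.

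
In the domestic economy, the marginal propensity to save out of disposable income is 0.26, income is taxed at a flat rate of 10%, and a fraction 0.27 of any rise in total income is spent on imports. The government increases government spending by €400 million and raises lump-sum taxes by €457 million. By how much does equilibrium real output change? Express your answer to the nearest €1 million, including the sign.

+€102 million

MPC = 1 − MPS = 1 − 0.26 = 0.74.
Expenditure multiplier = 1/(1 − c(1−t) + m) = 1/(1 − 0.74×0.9 + 0.27) = 1/0.604 ≈ 1.656.
ΔG contributes k·ΔG = (+€400 million) / 0.604 ≈ +€662.3 million.
ΔT of +€457 million changes first-round spending by −c·ΔT = −€338.18 million, contributing k·(−c·ΔT) = (−€338.18 million) / 0.604 ≈ −€559.9 million.
Net ΔY = k(ΔG − c·ΔT) = (+€61.82 million) / 0.604 ≈ +€102 million.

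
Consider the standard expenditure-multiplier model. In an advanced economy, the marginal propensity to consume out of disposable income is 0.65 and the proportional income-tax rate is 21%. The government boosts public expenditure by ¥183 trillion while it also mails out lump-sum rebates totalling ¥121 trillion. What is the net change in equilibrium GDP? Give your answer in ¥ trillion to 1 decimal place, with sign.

Expenditure multiplier = 1/(1 − c(1−t)) = 1/(1 − 0.65×0.79) = 1/0.4865 ≈ 2.055.
ΔG contributes k·ΔG = (+¥183 trillion) / 0.4865 ≈ +¥376.2 trillion.
ΔT of −¥121 trillion changes first-round spending by −c·ΔT = +¥78.65 trillion, contributing k·(−c·ΔT) = (+¥78.65 trillion) / 0.4865 ≈ +¥161.7 trillion.
Net ΔY = k(ΔG − c·ΔT) = (+¥261.65 trillion) / 0.4865 ≈ +¥537.8 trillion.

+¥537.8 trillion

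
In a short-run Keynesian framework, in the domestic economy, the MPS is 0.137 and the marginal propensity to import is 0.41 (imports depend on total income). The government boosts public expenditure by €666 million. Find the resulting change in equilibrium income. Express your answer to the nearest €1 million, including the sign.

MPC = 1 − MPS = 1 − 0.137 = 0.863.
Expenditure multiplier = 1/(1 − c + m) = 1/(1 − 0.863 + 0.41) = 1/0.547 ≈ 1.828.
ΔY = k × ΔG = (+€666 million) / 0.547 ≈ +€1,218 million.

+€1,218 million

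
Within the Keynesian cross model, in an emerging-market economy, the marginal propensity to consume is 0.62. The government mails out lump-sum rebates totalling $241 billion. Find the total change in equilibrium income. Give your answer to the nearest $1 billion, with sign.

+$393 billion

A lump-sum tax change of −$241 billion shifts disposable income by +$241 billion; first-round consumption changes by −c × ΔT = −0.62 × (−$241 billion) = +$149.42 billion.
Expenditure multiplier = 1/(1 − MPC) = 1/(1 − 0.62) = 1/0.38 ≈ 2.632.
The tax multiplier is −c × k ≈ −1.632, so ΔY = k × (−c·ΔT) = (+$149.42 billion) / 0.38 ≈ +$393 billion.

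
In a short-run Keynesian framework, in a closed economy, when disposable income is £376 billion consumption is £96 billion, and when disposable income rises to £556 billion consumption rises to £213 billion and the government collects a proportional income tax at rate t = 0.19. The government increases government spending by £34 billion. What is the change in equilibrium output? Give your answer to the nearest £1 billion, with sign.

+£72 billion

MPC = ΔC/ΔYd = (213 − 96)/(556 − 376) = 117/180 = 0.65.
Expenditure multiplier = 1/(1 − c(1−t)) = 1/(1 − 0.65×0.81) = 1/0.4735 ≈ 2.112.
ΔY = k × ΔG = (+£34 billion) / 0.4735 ≈ +£72 billion.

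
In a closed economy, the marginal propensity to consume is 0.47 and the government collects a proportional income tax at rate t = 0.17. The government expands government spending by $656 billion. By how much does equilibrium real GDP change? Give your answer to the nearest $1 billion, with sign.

+$1,076 billion

Government-spending multiplier = 1/(1 − c(1−t)) = 1/(1 − 0.47×0.83) = 1/0.6099 ≈ 1.64.
ΔY = k × ΔG = (+$656 billion) / 0.6099 ≈ +$1,076 billion.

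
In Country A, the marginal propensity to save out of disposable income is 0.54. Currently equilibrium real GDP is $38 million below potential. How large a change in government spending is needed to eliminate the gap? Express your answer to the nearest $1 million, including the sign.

MPC = 1 − MPS = 1 − 0.54 = 0.46.
Spending multiplier = 1/(1 − MPC) = 1/(1 − 0.46) = 1/0.54 ≈ 1.852.
Need ΔY = +$38 million, so ΔG = ΔY/k = (+$38 million) × 0.54 ≈ +$21 million.
The government should increase government spending by $21 million.

+$21 million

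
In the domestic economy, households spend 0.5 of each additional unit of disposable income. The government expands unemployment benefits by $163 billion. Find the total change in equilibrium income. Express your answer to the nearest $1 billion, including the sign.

+$163 billion

The transfer change shifts disposable income by +$163 billion, so first-round consumption changes by c·ΔTR = 0.5 × (+$163 billion) = +$81.5 billion.
Expenditure multiplier = 1/(1 − MPC) = 1/(1 − 0.5) = 1/0.5 = 2.
The transfer multiplier is c × k = 1, so ΔY = k × (c·ΔTR) = (+$81.5 billion) / 0.5 = +$163 billion.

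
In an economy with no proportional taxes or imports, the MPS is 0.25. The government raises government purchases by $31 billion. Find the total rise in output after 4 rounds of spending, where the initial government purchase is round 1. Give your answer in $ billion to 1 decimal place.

$84.8 billion

MPC = 1 − MPS = 1 − 0.25 = 0.75.
Round 1 adds ΔG = $31 billion; each later round is MPC = 0.75 times the previous.
After 4 rounds: 31 + 23.25 + 17.4375 + 13.078125 = ΔG·(1 − c^4)/(1 − c) = 31 × (1 − 0.31640625)/0.25 ≈ $84.8 billion.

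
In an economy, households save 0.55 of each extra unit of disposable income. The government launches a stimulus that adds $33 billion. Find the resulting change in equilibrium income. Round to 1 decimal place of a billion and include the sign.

+$60.0 billion

MPC = 1 − MPS = 1 − 0.55 = 0.45.
Expenditure multiplier = 1/(1 − MPC) = 1/(1 − 0.45) = 1/0.55 ≈ 1.818.
ΔY = k × ΔG = (+$33 billion) / 0.55 = +$60 billion.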